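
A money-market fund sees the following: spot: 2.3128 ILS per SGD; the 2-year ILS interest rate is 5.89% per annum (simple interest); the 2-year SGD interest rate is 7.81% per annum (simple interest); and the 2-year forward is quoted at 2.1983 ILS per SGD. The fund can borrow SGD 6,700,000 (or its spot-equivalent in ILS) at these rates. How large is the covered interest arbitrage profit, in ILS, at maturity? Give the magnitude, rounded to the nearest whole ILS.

ILS 291,942

T = 2 years.
Invest the SGD and cover forward: 6,700,000 × 1.156200 × 2.1983 = ILS 17,029,218.88.
Convert at spot and invest in ILS: 6,700,000 × 2.3128 × 1.117800 = ILS 17,321,160.53.
The quoted forward undervalues SGD, so borrow SGD, convert to ILS at spot, deposit the ILS at 5.89%, and buy SGD forward at 2.1983 to cover the loan.
Profit = 17,321,160.53 − 17,029,218.88 = ILS 291,942.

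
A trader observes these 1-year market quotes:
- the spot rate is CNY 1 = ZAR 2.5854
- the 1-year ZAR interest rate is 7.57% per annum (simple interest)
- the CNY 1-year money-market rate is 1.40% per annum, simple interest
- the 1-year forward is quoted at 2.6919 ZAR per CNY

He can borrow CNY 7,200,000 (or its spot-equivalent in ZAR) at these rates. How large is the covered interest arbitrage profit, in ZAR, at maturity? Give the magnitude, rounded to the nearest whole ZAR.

ZAR 371,003

T = 1 year.
Route A — deposit CNY, sell forward: 7,200,000 × 1.014000 × 2.6919 = ZAR 19,653,023.52.
Route B — convert at spot, deposit ZAR: 7,200,000 × 2.5854 × 1.075700 = ZAR 20,024,026.42.
The quoted forward undervalues CNY, so borrow CNY, convert to ZAR at spot, deposit the ZAR at 7.57%, and buy CNY forward at 2.6919 to cover the loan.
Arbitrage profit = |19,653,023.52 − 20,024,026.42| = ZAR 371,003.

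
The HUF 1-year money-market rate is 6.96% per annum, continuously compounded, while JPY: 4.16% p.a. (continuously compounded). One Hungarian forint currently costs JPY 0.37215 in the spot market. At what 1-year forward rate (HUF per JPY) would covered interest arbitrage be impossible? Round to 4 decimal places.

2.7634

T = 1 year.
JPY accumulates by e^(0.0416×1) = 1.0424774.
Growth of 1 HUF over T: e^(0.0696×1) = 1.0720793.
So F = 0.37215 × 1.0424774 / 1.0720793 = 0.3618743 (JPY/HUF).
Quoted the other way: 1/0.3618743 = 2.7634 HUF per JPY.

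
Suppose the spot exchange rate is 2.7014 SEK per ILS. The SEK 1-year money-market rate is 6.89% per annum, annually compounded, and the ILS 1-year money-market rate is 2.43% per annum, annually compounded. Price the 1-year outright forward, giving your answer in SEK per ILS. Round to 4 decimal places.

2.8190

T = 1 year.
SEK growth factor: (1 + 0.0689)^1 = 1.068900.
Growth of 1 ILS over T: (1 + 0.0243)^1 = 1.024300.
So F = 2.7014 × 1.068900 / 1.024300 = 2.819024 (SEK/ILS).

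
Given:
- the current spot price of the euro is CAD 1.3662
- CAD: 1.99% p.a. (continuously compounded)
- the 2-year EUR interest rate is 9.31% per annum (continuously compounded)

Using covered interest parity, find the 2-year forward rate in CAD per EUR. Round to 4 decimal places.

T = 2 years.
Growth of 1 CAD over T: e^(0.0199×2) = 1.0406026.
Growth of 1 EUR over T: e^(0.0931×2) = 1.2046632.
Forward (CAD per EUR) = 1.3662 × 1.0406026 / 1.2046632 = 1.180140.

1.1801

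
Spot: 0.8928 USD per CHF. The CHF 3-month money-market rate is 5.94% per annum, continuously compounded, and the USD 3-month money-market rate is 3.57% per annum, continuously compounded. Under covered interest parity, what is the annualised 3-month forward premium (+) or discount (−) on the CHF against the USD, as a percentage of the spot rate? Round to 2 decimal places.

T = 3/12 years.
No-arbitrage forward: 0.8928 × 1.0089649 / 1.0149608 = 0.8875258 USD/CHF.
(F − S)/S ÷ T = (0.8875258 − 0.8928)/0.8928/(3/12) = -0.023630 → -2.36%.

-2.36%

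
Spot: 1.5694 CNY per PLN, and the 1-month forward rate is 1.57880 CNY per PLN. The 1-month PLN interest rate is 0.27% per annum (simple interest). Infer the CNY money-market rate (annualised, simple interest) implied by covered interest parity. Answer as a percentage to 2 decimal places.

T = 1/12 years.
F/S = 1.5788/1.5694 = 1.0059896 = (growth of CNY) / (growth of PLN).
PLN growth factor: 1 + 0.0027×1/12 = 1.000225.
That pins the CNY growth at 1.0062159.
r = (1.0062159 − 1)/(1/12) = 0.074591 → 7.46%.

7.46%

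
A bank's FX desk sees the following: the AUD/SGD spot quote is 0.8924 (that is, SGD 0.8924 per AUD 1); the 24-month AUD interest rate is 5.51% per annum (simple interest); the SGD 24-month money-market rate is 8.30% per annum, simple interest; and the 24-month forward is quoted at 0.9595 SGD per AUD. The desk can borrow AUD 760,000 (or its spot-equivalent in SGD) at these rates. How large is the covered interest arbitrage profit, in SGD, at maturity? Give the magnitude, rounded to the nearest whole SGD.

SGD 18,771

T = 2 years.
Invest the AUD and cover forward: 760,000 × 1.110200 × 0.9595 = SGD 809,580.04.
Convert at spot and invest in SGD: 760,000 × 0.8924 × 1.166000 = SGD 790,809.18.
The quoted forward overvalues AUD, so borrow SGD, buy AUD at spot, deposit the AUD at 5.51%, and sell the proceeds forward at 0.9595.
Arbitrage profit = |809,580.04 − 790,809.18| = SGD 18,771.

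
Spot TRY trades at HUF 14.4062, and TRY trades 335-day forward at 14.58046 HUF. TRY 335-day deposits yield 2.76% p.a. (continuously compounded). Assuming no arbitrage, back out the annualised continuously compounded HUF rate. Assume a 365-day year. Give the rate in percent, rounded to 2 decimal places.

4.07%

T = 335/365 years.
F/S = 14.58046/14.4062 = 1.0120962 = (growth of HUF) / (growth of TRY).
TRY growth factor: e^(0.0276×335/365) = 1.0256551.
So the HUF growth factor = 1.0380616.
Take logs: ln 1.0380616 / (335/365) = 0.040700, so 4.07%.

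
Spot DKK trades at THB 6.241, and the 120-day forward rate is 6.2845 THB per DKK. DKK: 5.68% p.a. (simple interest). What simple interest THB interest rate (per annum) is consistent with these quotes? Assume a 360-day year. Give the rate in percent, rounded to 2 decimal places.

7.81%

T = 120/360 years.
F/S = 6.2845/6.241 = 1.0069700 = (growth of THB) / (growth of DKK).
The DKK side grows by 1 + 0.0568×120/360 = 1.0189333.
Hence g_THB = 1.0260353.
r = (1.0260353 − 1)/(120/360) = 0.078106 → 7.81%.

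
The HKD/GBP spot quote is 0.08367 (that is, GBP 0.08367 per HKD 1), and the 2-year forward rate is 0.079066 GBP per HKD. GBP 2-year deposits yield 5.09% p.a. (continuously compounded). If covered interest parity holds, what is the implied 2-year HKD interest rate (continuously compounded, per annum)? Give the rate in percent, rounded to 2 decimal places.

7.92%

T = 2 years.
By CIP, F/S equals the GBP-to-HKD growth ratio: 0.079066/0.08367 = 0.9449743.
GBP growth factor: e^(0.0509×2) = 1.107162.
That pins the HKD growth at 1.1716319.
Take logs: ln 1.1716319 / 2 = 0.079199, so 7.92%.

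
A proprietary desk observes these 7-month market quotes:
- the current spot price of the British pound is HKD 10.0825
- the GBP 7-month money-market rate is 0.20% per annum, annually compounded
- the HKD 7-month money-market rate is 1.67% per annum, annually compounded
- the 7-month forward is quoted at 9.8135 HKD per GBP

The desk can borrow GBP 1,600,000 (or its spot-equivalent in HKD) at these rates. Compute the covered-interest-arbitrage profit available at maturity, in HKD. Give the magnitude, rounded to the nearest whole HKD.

T = 7/12 years.
Keep in GBP, deliver into the forward: 1,600,000·1.001166181·9.8135 = HKD 15,719,910.91.
Swap to HKD now, deposit: 1,600,000·10.0825·1.0097080384 = HKD 16,288,610.08.
The quoted forward undervalues GBP, so borrow GBP, convert to HKD at spot, deposit the HKD at 1.67%, and buy GBP forward at 9.8135 to cover the loan.
Profit = 16,288,610.08 − 15,719,910.91 = HKD 568,699.

HKD 568,699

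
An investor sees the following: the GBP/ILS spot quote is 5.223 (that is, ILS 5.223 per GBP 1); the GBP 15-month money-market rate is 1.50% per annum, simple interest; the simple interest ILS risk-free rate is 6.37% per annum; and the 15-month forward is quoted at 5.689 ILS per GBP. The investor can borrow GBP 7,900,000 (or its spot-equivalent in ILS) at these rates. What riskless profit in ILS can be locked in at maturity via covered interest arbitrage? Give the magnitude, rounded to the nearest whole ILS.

T = 15/12 years.
Keep in GBP, deliver into the forward: 7,900,000·1.018750·5.689 = ILS 45,785,783.13.
Swap to ILS now, deposit: 7,900,000·5.223·1.079625 = ILS 44,547,162.86.
The quoted forward overvalues GBP, so borrow ILS, buy GBP at spot, deposit the GBP at 1.50%, and sell the proceeds forward at 5.689.
The gap between the two covered legs is ILS 1,238,620.

ILS 1,238,620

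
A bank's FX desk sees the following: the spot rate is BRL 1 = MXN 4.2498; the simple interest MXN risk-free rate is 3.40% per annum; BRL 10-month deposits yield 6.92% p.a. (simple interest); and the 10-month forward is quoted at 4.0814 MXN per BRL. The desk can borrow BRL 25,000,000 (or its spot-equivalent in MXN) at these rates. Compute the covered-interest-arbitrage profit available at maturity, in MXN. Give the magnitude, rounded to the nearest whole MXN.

MXN 1,336,257

T = 10/12 years.
Invest the BRL and cover forward: 25,000,000 × 1.05766666667 × 4.0814 = MXN 107,919,018.33.
Convert at spot and invest in MXN: 25,000,000 × 4.2498 × 1.02833333333 = MXN 109,255,275.00.
The quoted forward undervalues BRL, so borrow BRL, convert to MXN at spot, deposit the MXN at 3.40%, and buy BRL forward at 4.0814 to cover the loan.
The gap between the two covered legs is MXN 1,336,257.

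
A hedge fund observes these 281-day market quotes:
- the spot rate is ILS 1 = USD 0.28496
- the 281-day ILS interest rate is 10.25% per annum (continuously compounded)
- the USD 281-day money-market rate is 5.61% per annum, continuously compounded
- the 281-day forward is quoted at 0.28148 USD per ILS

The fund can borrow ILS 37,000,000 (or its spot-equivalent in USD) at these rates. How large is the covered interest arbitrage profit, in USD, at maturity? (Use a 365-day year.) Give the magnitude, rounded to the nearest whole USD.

USD 261,031

T = 281/365 years.
Invest the ILS and cover forward: 37,000,000 × 1.0821079657 × 0.28148 = USD 11,269,894.76.
Convert at spot and invest in USD: 37,000,000 × 0.28496 × 1.0441355467 = USD 11,008,864.02.
The quoted forward overvalues ILS, so borrow USD, buy ILS at spot, deposit the ILS at 10.25%, and sell the proceeds forward at 0.28148.
Arbitrage profit = |11,269,894.76 − 11,008,864.02| = USD 261,031.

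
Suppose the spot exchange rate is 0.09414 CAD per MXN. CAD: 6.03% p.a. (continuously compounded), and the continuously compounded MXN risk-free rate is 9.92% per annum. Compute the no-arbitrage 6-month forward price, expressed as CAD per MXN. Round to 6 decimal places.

T = 6/12 years.
CAD accumulates by e^(0.0603×6/12) = 1.0306091.
Growth of 1 MXN over T: e^(0.0992×6/12) = 1.0508507.
CIP: F = S · (grow CAD)/(grow MXN) = 0.09414 × 1.0306091/1.0508507 = 0.09232667 CAD per MXN.

0.092327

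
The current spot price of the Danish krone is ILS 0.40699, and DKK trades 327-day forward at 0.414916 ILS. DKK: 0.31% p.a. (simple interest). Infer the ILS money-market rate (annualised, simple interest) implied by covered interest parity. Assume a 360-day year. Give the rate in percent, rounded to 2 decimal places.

2.46%

T = 327/360 years.
By CIP, F/S equals the ILS-to-DKK growth ratio: 0.414916/0.40699 = 1.0194747.
The DKK side grows by 1 + 0.0031×327/360 = 1.0028158.
Hence g_ILS = 1.0223453.
r = (1.0223453 − 1)/(327/360) = 0.024600 → 2.46%.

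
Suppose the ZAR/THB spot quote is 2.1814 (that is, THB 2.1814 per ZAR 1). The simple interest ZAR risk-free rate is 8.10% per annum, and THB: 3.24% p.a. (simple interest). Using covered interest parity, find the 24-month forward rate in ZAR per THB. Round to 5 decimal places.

0.50027

T = 2 years.
THB accumulates by 1 + 0.0324×2 = 1.064800.
Growth of 1 ZAR over T: 1 + 0.0810×2 = 1.162000.
CIP: F = S · (grow THB)/(grow ZAR) = 2.1814 × 1.064800/1.162000 = 1.998928 THB per ZAR.
Quoted the other way: 1/1.998928 = 0.50027 ZAR per THB.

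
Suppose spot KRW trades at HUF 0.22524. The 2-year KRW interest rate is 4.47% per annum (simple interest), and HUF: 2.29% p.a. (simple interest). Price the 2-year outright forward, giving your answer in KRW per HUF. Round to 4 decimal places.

T = 2 years.
HUF accumulates by 1 + 0.0229×2 = 1.045800.
KRW accumulates by 1 + 0.0447×2 = 1.089400.
So F = 0.22524 × 1.045800 / 1.089400 = 0.2162254 (HUF/KRW).
Quoted the other way: 1/0.2162254 = 4.6248 KRW per HUF.

4.6248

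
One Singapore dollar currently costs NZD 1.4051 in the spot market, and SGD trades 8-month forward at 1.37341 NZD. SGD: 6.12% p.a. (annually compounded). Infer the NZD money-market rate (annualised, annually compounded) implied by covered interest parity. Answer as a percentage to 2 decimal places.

T = 8/12 years.
By CIP, F/S equals the NZD-to-SGD growth ratio: 1.37341/1.4051 = 0.9774464.
The SGD side grows by (1 + 0.0612)^(8/12) = 1.0403948.
Hence g_NZD = 1.0169302.
Annualise: 1.0169302^(12/8) − 1 = 0.025502 = 2.55%.

2.55%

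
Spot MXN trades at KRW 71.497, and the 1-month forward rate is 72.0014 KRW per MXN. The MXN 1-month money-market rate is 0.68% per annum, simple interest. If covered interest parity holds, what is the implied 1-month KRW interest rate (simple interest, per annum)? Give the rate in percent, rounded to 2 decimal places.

9.15%

T = 1/12 years.
By CIP, F/S equals the KRW-to-MXN growth ratio: 72.0014/71.497 = 1.0070548.
MXN growth factor: 1 + 0.0068×1/12 = 1.0005667.
So the KRW growth factor = 1.0076255.
(1.0076255 − 1)/T = 0.091506, i.e. 9.15%.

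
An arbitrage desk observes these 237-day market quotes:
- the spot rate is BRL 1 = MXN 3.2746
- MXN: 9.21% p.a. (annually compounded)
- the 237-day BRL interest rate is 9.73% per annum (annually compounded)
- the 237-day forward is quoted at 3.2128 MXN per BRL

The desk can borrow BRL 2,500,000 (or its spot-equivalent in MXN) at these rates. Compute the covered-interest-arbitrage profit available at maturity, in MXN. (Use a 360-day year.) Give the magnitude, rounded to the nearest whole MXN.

MXN 137,067

T = 237/360 years.
Invest the BRL and cover forward: 2,500,000 × 1.063034945 × 3.2128 = MXN 8,538,296.68.
Convert at spot and invest in MXN: 2,500,000 × 3.2746 × 1.059715821 = MXN 8,675,363.57.
The quoted forward undervalues BRL, so borrow BRL, convert to MXN at spot, deposit the MXN at 9.21%, and buy BRL forward at 3.2128 to cover the loan.
The gap between the two covered legs is MXN 137,067.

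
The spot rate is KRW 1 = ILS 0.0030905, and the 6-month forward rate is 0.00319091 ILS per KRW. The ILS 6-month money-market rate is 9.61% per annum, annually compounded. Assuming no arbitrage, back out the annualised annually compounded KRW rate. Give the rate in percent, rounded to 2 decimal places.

2.82%

T = 6/12 years.
By CIP, F/S equals the ILS-to-KRW growth ratio: 0.00319091/0.0030905 = 1.0324899.
ILS growth factor: (1 + 0.0961)^(6/12) = 1.0469479.
Hence g_KRW = 1.014003.
r = 1.014003^(12/6) − 1 = 0.028202 → 2.82%.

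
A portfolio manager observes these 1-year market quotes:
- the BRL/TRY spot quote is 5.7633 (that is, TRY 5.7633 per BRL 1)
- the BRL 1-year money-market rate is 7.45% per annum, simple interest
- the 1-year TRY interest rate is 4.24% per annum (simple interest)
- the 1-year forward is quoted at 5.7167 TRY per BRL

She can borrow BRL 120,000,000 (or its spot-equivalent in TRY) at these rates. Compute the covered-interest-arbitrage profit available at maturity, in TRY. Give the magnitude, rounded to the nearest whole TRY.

T = 1 year.
Invest the BRL and cover forward: 120,000,000 × 1.074500 × 5.7167 = TRY 737,111,298.00.
Convert at spot and invest in TRY: 120,000,000 × 5.7633 × 1.042400 = TRY 720,919,670.40.
The quoted forward overvalues BRL, so borrow TRY, buy BRL at spot, deposit the BRL at 7.45%, and sell the proceeds forward at 5.7167.
The gap between the two covered legs is TRY 16,191,628.

TRY 16,191,628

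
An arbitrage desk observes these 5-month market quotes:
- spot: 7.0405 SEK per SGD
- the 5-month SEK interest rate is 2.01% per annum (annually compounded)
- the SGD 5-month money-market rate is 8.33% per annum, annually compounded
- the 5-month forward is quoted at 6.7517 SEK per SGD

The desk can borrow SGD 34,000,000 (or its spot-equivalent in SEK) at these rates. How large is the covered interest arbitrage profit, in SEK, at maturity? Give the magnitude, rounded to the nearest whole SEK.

SEK 4,030,284

T = 5/12 years.
Route A — deposit SGD, sell forward: 34,000,000 × 1.03390025628 × 6.7517 = SEK 237,339,868.25.
Route B — convert at spot, deposit SEK: 34,000,000 × 7.0405 × 1.00832641575 = SEK 241,370,152.42.
The quoted forward undervalues SGD, so borrow SGD, convert to SEK at spot, deposit the SEK at 2.01%, and buy SGD forward at 6.7517 to cover the loan.
Profit = 241,370,152.42 − 237,339,868.25 = SEK 4,030,284.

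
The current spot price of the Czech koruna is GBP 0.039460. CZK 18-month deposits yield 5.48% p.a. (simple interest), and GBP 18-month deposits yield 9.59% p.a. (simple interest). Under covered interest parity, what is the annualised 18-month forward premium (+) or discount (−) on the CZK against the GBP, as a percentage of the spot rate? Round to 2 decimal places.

+3.80%

T = 18/12 years.
CIP forward (GBP per CZK) = 0.03946 × 1.143850/1.082200 = 0.041707929.
(F − S)/S ÷ T = (0.041707929 − 0.03946)/0.03946/(18/12) = 0.037978 → 3.80%.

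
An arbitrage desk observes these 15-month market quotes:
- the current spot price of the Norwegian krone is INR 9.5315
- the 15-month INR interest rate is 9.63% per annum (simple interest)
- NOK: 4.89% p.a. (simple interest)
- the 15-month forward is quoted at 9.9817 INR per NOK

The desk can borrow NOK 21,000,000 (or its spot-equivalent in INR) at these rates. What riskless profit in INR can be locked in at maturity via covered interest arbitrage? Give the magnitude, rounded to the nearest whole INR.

INR 1,827,481

T = 15/12 years.
Invest the NOK and cover forward: 21,000,000 × 1.061125 × 9.9817 = INR 222,428,459.66.
Convert at spot and invest in INR: 21,000,000 × 9.5315 × 1.120375 = INR 224,255,940.56.
The quoted forward undervalues NOK, so borrow NOK, convert to INR at spot, deposit the INR at 9.63%, and buy NOK forward at 9.9817 to cover the loan.
Arbitrage profit = |222,428,459.66 − 224,255,940.56| = INR 1,827,481.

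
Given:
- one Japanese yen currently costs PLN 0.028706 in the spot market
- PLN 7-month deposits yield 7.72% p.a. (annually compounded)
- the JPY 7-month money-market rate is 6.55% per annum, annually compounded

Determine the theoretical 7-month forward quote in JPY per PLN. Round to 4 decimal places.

T = 7/12 years.
Growth of 1 PLN over T: (1 + 0.0772)^(7/12) = 1.04433428.
JPY growth factor: (1 + 0.0655)^(7/12) = 1.03770246.
So F = 0.028706 × 1.04433428 / 1.03770246 = 0.028889456 (PLN/JPY).
Quoted the other way: 1/0.028889456 = 34.6147 JPY per PLN.

34.6147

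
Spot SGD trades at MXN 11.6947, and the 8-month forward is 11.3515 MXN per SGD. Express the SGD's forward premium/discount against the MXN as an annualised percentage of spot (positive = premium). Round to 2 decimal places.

T = 8/12 years.
Period premium: (11.3515 − 11.6947)/11.6947 = -0.0293466.
Annualise by dividing by T: -0.0293466 / (8/12) = -0.044020 → -4.40%.

-4.40%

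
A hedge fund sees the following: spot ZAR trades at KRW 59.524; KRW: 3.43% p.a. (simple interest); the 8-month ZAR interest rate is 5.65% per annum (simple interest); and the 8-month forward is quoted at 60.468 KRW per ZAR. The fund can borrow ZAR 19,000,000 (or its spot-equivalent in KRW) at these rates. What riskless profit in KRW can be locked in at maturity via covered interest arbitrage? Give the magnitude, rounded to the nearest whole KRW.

T = 8/12 years.
Invest the ZAR and cover forward: 19,000,000 × 1.037666666667 × 60.468 = KRW 1,192,166,932.00.
Convert at spot and invest in KRW: 19,000,000 × 59.524 × 1.022866666667 = KRW 1,156,817,193.87.
The quoted forward overvalues ZAR, so borrow KRW, buy ZAR at spot, deposit the ZAR at 5.65%, and sell the proceeds forward at 60.468.
Arbitrage profit = |1,192,166,932.00 − 1,156,817,193.87| = KRW 35,349,738.

KRW 35,349,738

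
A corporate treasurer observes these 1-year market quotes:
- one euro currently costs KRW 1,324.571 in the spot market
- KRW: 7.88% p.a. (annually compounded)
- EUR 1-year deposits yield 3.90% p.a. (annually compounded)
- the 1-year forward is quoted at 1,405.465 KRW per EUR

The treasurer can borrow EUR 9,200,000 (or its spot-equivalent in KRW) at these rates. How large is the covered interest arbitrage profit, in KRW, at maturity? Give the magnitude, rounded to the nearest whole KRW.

T = 1 year.
Route A — deposit EUR, sell forward: 9,200,000 × 1.039000 × 1405.465 = KRW 13,434,558,842.00.
Route B — convert at spot, deposit KRW: 9,200,000 × 1324.571 × 1.078800 = KRW 13,146,314,192.16.
The quoted forward overvalues EUR, so borrow KRW, buy EUR at spot, deposit the EUR at 3.90%, and sell the proceeds forward at 1,405.465.
Profit = 13,434,558,842.00 − 13,146,314,192.16 = KRW 288,244,650.

KRW 288,244,650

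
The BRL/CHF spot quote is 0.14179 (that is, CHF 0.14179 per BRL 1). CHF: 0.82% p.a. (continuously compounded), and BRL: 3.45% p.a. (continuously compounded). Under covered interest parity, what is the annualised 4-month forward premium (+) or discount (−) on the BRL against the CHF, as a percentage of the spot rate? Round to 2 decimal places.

-2.62%

T = 4/12 years.
No-arbitrage forward: 0.14179 × 1.0027371 / 1.0115664 = 0.14055241 CHF/BRL.
Annualised premium = (F − S)/S × (1/T) = (0.14055241 − 0.14179)/0.14179 ÷ (4/12) = -2.62%.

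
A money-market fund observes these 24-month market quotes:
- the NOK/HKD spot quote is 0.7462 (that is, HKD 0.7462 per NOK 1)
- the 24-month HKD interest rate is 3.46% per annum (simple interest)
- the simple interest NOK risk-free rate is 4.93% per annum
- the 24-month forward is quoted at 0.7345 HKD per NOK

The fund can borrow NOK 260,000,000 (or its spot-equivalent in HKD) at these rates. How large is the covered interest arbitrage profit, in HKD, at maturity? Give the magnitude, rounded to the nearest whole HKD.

T = 2 years.
Keep in NOK, deliver into the forward: 260,000,000·1.098600·0.7345 = HKD 209,799,642.00.
Swap to HKD now, deposit: 260,000,000·0.7462·1.069200 = HKD 207,437,630.40.
The quoted forward overvalues NOK, so borrow HKD, buy NOK at spot, deposit the NOK at 4.93%, and sell the proceeds forward at 0.7345.
The gap between the two covered legs is HKD 2,362,012.

HKD 2,362,012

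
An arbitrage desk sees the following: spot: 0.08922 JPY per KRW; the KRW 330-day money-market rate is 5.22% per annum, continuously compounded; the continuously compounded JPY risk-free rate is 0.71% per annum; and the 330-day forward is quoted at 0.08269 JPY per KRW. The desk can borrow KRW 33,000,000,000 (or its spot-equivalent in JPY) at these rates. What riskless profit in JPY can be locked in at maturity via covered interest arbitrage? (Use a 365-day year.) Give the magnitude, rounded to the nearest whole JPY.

T = 330/365 years.
Route A — deposit KRW, sell forward: 33,000,000,000 × 1.048325910178 × 0.08269 = JPY 2,860,640,293.92.
Route B — convert at spot, deposit JPY: 33,000,000,000 × 0.08922 × 1.006439825161 = JPY 2,963,220,519.63.
The quoted forward undervalues KRW, so borrow KRW, convert to JPY at spot, deposit the JPY at 0.71%, and buy KRW forward at 0.08269 to cover the loan.
Arbitrage profit = |2,860,640,293.92 − 2,963,220,519.63| = JPY 102,580,226.

JPY 102,580,226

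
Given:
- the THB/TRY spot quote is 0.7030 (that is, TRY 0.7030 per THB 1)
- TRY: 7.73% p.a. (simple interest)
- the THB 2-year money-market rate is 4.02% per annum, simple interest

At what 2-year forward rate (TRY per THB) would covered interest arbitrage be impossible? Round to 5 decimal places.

T = 2 years.
TRY growth factor: 1 + 0.0773×2 = 1.154600.
Growth of 1 THB over T: 1 + 0.0402×2 = 1.080400.
CIP: F = S · (grow TRY)/(grow THB) = 0.703 × 1.154600/1.080400 = 0.7512808 TRY per THB.

0.75128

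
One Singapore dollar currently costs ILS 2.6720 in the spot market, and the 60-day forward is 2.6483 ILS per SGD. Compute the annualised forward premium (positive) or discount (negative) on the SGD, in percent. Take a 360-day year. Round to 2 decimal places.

-5.32%

T = 60/360 years.
SGD trades forward at -0.88698% vs spot over the period.
Per annum: -0.0088698 / (60/360) = -0.053219 = -5.32%.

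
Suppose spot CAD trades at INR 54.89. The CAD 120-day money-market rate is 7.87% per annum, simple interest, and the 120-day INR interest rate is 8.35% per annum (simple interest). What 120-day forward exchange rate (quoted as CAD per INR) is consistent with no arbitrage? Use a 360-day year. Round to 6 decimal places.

T = 120/360 years.
Growth of 1 INR over T: 1 + 0.0835×120/360 = 1.0278333.
CAD accumulates by 1 + 0.0787×120/360 = 1.0262333.
CIP: F = S · (grow INR)/(grow CAD) = 54.89 × 1.0278333/1.0262333 = 54.97558 INR per CAD.
Invert for CAD per INR: 1 / 54.97558 = 0.018190.

0.018190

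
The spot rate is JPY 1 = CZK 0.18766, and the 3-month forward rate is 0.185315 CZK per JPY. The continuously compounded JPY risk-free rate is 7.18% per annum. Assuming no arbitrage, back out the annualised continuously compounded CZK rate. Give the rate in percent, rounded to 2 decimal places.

T = 3/12 years.
By CIP, F/S equals the CZK-to-JPY growth ratio: 0.185315/0.18766 = 0.9875040.
The JPY side grows by e^(0.0718×3/12) = 1.0181121.
So the CZK growth factor = 1.0053898.
Take logs: ln 1.0053898 / (3/12) = 0.021501, so 2.15%.

2.15%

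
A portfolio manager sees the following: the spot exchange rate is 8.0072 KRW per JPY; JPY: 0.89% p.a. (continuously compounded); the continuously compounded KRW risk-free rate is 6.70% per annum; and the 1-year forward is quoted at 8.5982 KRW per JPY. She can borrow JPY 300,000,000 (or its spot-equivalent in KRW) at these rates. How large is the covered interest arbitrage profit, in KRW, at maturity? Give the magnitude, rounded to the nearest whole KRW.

T = 1 year.
Keep in JPY, deliver into the forward: 300,000,000·1.008939722757·8.5982 = KRW 2,602,519,657.26.
Swap to KRW now, deposit: 300,000,000·8.0072·1.069295478175 = KRW 2,568,618,825.85.
The quoted forward overvalues JPY, so borrow KRW, buy JPY at spot, deposit the JPY at 0.89%, and sell the proceeds forward at 8.5982.
The gap between the two covered legs is KRW 33,900,831.

KRW 33,900,831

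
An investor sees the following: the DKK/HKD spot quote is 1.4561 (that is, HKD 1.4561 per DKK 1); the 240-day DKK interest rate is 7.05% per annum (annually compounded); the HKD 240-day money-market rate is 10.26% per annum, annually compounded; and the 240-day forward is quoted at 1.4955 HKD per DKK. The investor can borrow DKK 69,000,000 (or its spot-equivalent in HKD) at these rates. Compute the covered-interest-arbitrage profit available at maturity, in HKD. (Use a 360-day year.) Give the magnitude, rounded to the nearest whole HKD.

T = 240/360 years.
Invest the DKK and cover forward: 69,000,000 × 1.04646437404 × 1.4955 = HKD 107,984,135.53.
Convert at spot and invest in HKD: 69,000,000 × 1.4561 × 1.06728070678 = HKD 107,230,653.16.
The quoted forward overvalues DKK, so borrow HKD, buy DKK at spot, deposit the DKK at 7.05%, and sell the proceeds forward at 1.4955.
Arbitrage profit = |107,984,135.53 − 107,230,653.16| = HKD 753,482.

HKD 753,482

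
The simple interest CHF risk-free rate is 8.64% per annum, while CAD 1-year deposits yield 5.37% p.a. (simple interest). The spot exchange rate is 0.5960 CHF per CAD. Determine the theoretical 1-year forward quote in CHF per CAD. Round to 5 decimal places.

T = 1 year.
CHF growth factor: 1 + 0.0864×1 = 1.086400.
CAD accumulates by 1 + 0.0537×1 = 1.053700.
CIP: F = S · (grow CHF)/(grow CAD) = 0.596 × 1.086400/1.053700 = 0.6144960 CHF per CAD.

0.61450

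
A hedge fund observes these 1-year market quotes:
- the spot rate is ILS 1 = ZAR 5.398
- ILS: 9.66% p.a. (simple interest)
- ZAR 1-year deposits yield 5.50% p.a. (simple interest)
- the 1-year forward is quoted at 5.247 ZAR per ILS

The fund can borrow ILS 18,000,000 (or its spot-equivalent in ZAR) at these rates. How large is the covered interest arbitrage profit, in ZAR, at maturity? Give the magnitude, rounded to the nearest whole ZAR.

T = 1 year.
Route A — deposit ILS, sell forward: 18,000,000 × 1.096600 × 5.247 = ZAR 103,569,483.60.
Route B — convert at spot, deposit ZAR: 18,000,000 × 5.398 × 1.055000 = ZAR 102,508,020.00.
The quoted forward overvalues ILS, so borrow ZAR, buy ILS at spot, deposit the ILS at 9.66%, and sell the proceeds forward at 5.247.
Profit = 103,569,483.60 − 102,508,020.00 = ZAR 1,061,464.

ZAR 1,061,464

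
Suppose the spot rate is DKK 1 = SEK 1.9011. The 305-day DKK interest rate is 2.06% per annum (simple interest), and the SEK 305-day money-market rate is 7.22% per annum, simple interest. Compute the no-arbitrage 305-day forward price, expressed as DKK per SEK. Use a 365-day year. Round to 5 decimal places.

0.50462

T = 305/365 years.
Growth of 1 SEK over T: 1 + 0.0722×305/365 = 1.0603315.
Growth of 1 DKK over T: 1 + 0.0206×305/365 = 1.0172137.
CIP: F = S · (grow SEK)/(grow DKK) = 1.9011 × 1.0603315/1.0172137 = 1.981684 SEK per DKK.
Quoted the other way: 1/1.981684 = 0.50462 DKK per SEK.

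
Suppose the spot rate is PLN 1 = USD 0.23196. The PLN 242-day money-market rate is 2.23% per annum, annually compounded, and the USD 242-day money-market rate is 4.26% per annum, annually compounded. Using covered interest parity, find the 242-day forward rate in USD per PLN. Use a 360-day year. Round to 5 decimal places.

T = 242/360 years.
USD accumulates by (1 + 0.0426)^(242/360) = 1.0284404.
Growth of 1 PLN over T: (1 + 0.0223)^(242/360) = 1.0149363.
Forward (USD per PLN) = 0.23196 × 1.0284404 / 1.0149363 = 0.2350463.

0.23505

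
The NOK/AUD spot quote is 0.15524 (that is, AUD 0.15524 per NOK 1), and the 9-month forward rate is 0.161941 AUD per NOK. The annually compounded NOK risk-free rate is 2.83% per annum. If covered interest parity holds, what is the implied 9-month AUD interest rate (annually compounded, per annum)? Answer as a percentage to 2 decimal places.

8.79%

T = 9/12 years.
By CIP, F/S equals the AUD-to-NOK growth ratio: 0.161941/0.15524 = 1.0431654.
The NOK side grows by (1 + 0.0283)^(9/12) = 1.0211508.
That pins the AUD growth at 1.0652292.
r = 1.0652292^(12/9) − 1 = 0.087904 → 8.79%.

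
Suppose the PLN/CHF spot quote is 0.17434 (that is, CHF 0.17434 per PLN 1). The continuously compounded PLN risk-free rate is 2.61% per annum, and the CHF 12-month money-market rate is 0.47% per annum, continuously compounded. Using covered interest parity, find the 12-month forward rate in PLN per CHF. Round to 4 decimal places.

5.8600

T = 1 year.
Growth of 1 CHF over T: e^(0.0047×1) = 1.0047111.
PLN growth factor: e^(0.0261×1) = 1.0264436.
So F = 0.17434 × 1.0047111 / 1.0264436 = 0.1706488 (CHF/PLN).
Invert for PLN per CHF: 1 / 0.1706488 = 5.8600.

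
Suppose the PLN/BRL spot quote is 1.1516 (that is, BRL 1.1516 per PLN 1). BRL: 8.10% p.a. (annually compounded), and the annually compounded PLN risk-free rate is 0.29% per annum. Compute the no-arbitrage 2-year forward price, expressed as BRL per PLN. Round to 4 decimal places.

1.3379

T = 2 years.
Growth of 1 BRL over T: (1 + 0.0810)^2 = 1.168561.
PLN growth factor: (1 + 0.0029)^2 = 1.0058084.
Forward (BRL per PLN) = 1.1516 × 1.168561 / 1.0058084 = 1.337944.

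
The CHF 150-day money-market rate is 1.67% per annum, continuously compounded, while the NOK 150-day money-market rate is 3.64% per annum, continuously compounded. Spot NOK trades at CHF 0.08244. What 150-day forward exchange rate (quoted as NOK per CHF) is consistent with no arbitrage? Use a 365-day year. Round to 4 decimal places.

T = 150/365 years.
Growth of 1 CHF over T: e^(0.0167×150/365) = 1.00688662.
NOK accumulates by e^(0.0364×150/365) = 1.01507135.
Forward (CHF per NOK) = 0.08244 × 1.00688662 / 1.01507135 = 0.081775269.
Quoted the other way: 1/0.081775269 = 12.2286 NOK per CHF.

12.2286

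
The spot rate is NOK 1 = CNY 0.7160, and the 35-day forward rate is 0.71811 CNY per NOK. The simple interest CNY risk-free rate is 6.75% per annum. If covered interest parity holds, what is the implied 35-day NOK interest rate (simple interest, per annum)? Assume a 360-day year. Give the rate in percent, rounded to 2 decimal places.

T = 35/360 years.
By CIP, F/S equals the CNY-to-NOK growth ratio: 0.71811/0.716 = 1.0029469.
CNY growth factor: 1 + 0.0675×35/360 = 1.0065625.
Hence g_NOK = 1.003605.
r = (1.003605 − 1)/(35/360) = 0.037080 → 3.71%.

3.71%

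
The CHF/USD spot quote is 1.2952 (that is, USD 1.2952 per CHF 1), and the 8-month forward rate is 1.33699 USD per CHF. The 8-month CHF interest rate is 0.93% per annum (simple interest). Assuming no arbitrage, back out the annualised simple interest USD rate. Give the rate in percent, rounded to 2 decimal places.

5.80%

T = 8/12 years.
By CIP, F/S equals the USD-to-CHF growth ratio: 1.33699/1.2952 = 1.0322653.
CHF growth factor: 1 + 0.0093×8/12 = 1.006200.
Hence g_USD = 1.0386653.
r = (1.0386653 − 1)/(8/12) = 0.057998 → 5.80%.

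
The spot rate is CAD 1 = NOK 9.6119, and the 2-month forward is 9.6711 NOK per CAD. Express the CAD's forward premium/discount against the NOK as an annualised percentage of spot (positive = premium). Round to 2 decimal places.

T = 2/12 years.
Period premium: (9.6711 − 9.6119)/9.6119 = 0.0061590.
Per annum: 0.0061590 / (2/12) = 0.036954 = 3.70%.

+3.70%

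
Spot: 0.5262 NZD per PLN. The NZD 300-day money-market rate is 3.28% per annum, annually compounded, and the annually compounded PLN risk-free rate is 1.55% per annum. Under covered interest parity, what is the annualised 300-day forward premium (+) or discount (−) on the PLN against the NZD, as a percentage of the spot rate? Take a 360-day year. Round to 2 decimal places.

+1.70%

T = 300/360 years.
No-arbitrage forward: 0.5262 × 1.0272596 / 1.0129001 = 0.5336597 NZD/PLN.
Annualised premium = (F − S)/S × (1/T) = (0.5336597 − 0.5262)/0.5262 ÷ (300/360) = 1.70%.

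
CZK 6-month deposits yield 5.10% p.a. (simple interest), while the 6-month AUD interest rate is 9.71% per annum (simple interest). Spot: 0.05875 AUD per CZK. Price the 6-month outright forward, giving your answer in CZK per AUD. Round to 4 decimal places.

T = 6/12 years.
Growth of 1 AUD over T: 1 + 0.0971×6/12 = 1.048550.
Growth of 1 CZK over T: 1 + 0.0510×6/12 = 1.025500.
So F = 0.05875 × 1.048550 / 1.025500 = 0.060070514 (AUD/CZK).
Invert for CZK per AUD: 1 / 0.060070514 = 16.6471.

16.6471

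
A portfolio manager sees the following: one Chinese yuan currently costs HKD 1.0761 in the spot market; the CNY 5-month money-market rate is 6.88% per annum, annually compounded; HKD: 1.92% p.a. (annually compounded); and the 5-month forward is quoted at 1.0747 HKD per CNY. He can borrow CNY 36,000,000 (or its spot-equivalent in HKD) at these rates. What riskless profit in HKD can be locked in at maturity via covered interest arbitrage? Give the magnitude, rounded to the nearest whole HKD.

HKD 729,010

T = 5/12 years.
Invest the CNY and cover forward: 36,000,000 × 1.0281114254 × 1.0747 = HKD 39,776,808.56.
Convert at spot and invest in HKD: 36,000,000 × 1.0761 × 1.0079556484 = HKD 39,047,798.64.
The quoted forward overvalues CNY, so borrow HKD, buy CNY at spot, deposit the CNY at 6.88%, and sell the proceeds forward at 1.0747.
Profit = 39,776,808.56 − 39,047,798.64 = HKD 729,010.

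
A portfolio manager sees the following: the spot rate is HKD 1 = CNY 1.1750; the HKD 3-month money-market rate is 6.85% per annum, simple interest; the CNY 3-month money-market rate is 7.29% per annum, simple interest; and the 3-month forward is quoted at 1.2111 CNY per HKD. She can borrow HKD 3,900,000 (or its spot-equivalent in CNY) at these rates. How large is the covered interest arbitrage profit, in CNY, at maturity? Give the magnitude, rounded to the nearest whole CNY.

CNY 138,160

T = 3/12 years.
Keep in HKD, deliver into the forward: 3,900,000·1.017125·1.2111 = CNY 4,804,176.34.
Swap to CNY now, deposit: 3,900,000·1.1750·1.018225 = CNY 4,666,016.06.
The quoted forward overvalues HKD, so borrow CNY, buy HKD at spot, deposit the HKD at 6.85%, and sell the proceeds forward at 1.2111.
Arbitrage profit = |4,804,176.34 − 4,666,016.06| = CNY 138,160.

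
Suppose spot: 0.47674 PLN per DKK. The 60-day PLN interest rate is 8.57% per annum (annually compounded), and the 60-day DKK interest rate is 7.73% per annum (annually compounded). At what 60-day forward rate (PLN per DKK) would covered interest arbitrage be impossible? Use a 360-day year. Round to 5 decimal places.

T = 60/360 years.
PLN accumulates by (1 + 0.0857)^(60/360) = 1.0137985.
DKK accumulates by (1 + 0.0773)^(60/360) = 1.012487.
Forward (PLN per DKK) = 0.47674 × 1.0137985 / 1.012487 = 0.4773575.

0.47736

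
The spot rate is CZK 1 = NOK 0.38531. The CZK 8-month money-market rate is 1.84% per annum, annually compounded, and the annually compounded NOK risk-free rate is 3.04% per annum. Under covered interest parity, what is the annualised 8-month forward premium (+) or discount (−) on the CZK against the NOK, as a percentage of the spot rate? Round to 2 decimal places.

T = 8/12 years.
No-arbitrage forward: 0.38531 × 1.0201653 / 1.0122294 = 0.38833084 NOK/CZK.
(F − S)/S ÷ T = (0.38833084 − 0.38531)/0.38531/(8/12) = 0.011760 → 1.18%.

+1.18%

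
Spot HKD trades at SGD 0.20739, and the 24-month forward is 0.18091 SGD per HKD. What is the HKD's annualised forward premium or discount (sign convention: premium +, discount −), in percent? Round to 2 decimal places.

T = 2 years.
Period premium: (0.18091 − 0.20739)/0.20739 = -0.1276821.
Per annum: -0.1276821 / 2 = -0.063841 = -6.38%.

-6.38%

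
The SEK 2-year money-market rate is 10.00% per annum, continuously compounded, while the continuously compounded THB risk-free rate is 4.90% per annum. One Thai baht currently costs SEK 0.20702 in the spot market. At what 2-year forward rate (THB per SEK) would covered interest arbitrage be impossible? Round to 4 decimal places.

4.3620

T = 2 years.
SEK accumulates by e^(0.1000×2) = 1.2214028.
THB accumulates by e^(0.0490×2) = 1.1029628.
So F = 0.20702 × 1.2214028 / 1.1029628 = 0.2292505 (SEK/THB).
Quoted the other way: 1/0.2292505 = 4.3620 THB per SEK.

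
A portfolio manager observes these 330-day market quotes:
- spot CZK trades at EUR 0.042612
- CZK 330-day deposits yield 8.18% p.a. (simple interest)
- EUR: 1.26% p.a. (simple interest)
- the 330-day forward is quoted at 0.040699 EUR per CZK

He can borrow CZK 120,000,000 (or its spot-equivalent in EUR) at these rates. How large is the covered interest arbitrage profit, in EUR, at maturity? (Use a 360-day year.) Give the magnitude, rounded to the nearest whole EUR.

EUR 77,589

T = 330/360 years.
Route A — deposit CZK, sell forward: 120,000,000 × 1.074983333 × 0.040699 = EUR 5,250,089.60.
Route B — convert at spot, deposit EUR: 120,000,000 × 0.042612 × 1.011550 = EUR 5,172,500.23.
The quoted forward overvalues CZK, so borrow EUR, buy CZK at spot, deposit the CZK at 8.18%, and sell the proceeds forward at 0.040699.
Arbitrage profit = |5,250,089.60 − 5,172,500.23| = EUR 77,589.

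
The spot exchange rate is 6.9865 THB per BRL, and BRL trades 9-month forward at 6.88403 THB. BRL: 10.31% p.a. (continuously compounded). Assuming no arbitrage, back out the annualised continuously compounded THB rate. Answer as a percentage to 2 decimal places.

8.34%

T = 9/12 years.
F/S = 6.88403/6.9865 = 0.9853331 = (growth of THB) / (growth of BRL).
The BRL side grows by e^(0.1031×9/12) = 1.0803931.
Hence g_THB = 1.0645471.
r = ln(1.0645471)/(9/12) = 0.083399 → 8.34%.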